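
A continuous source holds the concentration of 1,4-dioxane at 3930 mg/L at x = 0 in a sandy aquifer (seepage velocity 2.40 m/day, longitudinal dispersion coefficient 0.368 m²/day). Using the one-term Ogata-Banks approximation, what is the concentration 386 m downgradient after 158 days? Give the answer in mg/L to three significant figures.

For a continuous step input, C/C₀ ≈ ½·erfc((x−vt)/(2√(Dt))).
vt = 2.40 × 158 = 379.2 m and 2√(Dt) = 2√(0.368 × 158) = 15.25 m.
Argument (x−vt)/(2√(Dt)) = (386 − 379.2)/15.25 = 0.4459; ½·erfc(0.4459) = 0.2642.
C = 3930 × 0.2642 = 1040 mg/L.

1040 mg/L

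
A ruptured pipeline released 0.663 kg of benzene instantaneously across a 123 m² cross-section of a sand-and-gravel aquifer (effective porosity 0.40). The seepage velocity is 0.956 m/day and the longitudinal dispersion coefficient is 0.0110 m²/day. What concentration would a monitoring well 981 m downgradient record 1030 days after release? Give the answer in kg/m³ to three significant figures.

0.000838 kg/m³

For an instantaneous plane source, C(x,t) = M/(n_e·A·√(4πDt)) · exp(−(x−vt)²/(4Dt)), with n_e·A the pore (flow) area.
Plume center vt = 0.956 × 1030 = 984.68 m, so the well at 981 m is 3.68 m upgradient of the peak.
√(4πDt) = 11.93 m, giving peak height M/(n_e·A·√(4πDt)) = 0.663/(0.40 × 123 × 11.93) = 0.001130 kg/m³.
(x−vt)²/(4Dt) = (-3.68)²/(4 × 0.0110 × 1030) = 0.2988; exp(−0.2988) = 0.7417.
C = 0.001130 × 0.7417 = 0.000838 kg/m³.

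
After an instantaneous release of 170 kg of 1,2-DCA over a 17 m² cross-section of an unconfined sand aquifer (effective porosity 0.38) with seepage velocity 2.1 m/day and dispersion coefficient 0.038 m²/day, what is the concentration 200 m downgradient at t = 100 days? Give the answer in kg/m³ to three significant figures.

For an instantaneous plane source, C(x,t) = M/(n_e·A·√(4πDt)) · exp(−(x−vt)²/(4Dt)), with n_e·A the pore (flow) area.
Plume center vt = 2.1 × 100 = 210 m, so the well at 200 m is 10 m upgradient of the peak.
√(4πDt) = 6.910 m, giving peak height M/(n_e·A·√(4πDt)) = 170/(0.38 × 17 × 6.910) = 3.808 kg/m³.
(x−vt)²/(4Dt) = (-10)²/(4 × 0.038 × 100) = 6.579; exp(−6.579) = 0.001389.
C = 3.808 × 0.001389 = 0.00529 kg/m³.

0.00529 kg/m³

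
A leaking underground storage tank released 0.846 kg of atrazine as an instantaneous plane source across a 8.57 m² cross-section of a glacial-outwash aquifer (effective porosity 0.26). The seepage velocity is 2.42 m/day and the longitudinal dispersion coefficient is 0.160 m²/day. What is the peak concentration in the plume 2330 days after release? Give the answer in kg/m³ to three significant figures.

0.00555 kg/m³

The peak of an instantaneous 1D plume sits at x = vt; there the Gaussian factor is 1 and C_max = M/(n_e·A·√(4πDt)), where n_e·A is the pore area the mass is dissolved in.
√(4πDt) = √(4π × 0.160 × 2330) = 68.45 m, so C_max = 0.846/(0.26 × 8.57 × 68.45) = 0.00555 kg/m³.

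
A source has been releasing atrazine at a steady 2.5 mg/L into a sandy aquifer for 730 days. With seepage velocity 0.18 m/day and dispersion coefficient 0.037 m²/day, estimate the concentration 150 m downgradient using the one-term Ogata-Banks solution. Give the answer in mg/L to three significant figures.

For a continuous step input, C/C₀ ≈ ½·erfc((x−vt)/(2√(Dt))).
vt = 0.18 × 730 = 131.4 m and 2√(Dt) = 2√(0.037 × 730) = 10.39 m.
Argument (x−vt)/(2√(Dt)) = (150 − 131.4)/10.39 = 1.790; ½·erfc(1.790) = 0.005680.
C = 2.5 × 0.005680 = 0.0142 mg/L.

0.0142 mg/L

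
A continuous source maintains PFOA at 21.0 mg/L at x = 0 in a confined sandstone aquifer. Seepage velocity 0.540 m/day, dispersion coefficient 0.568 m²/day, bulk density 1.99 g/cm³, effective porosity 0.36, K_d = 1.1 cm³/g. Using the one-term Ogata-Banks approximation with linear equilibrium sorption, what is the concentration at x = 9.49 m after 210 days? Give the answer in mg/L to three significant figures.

Retardation factor R = 1 + ρ_b·K_d/n = 1 + 1.99 × 1.1/0.36 = 7.081.
Sorption retards both mechanisms: v_R = v/R = 0.07626 m/day, D_R = D/R = 0.08021 m²/day.
v_R·t = 0.07626 × 210 = 16.0146 m; 2√(D_R t) = 8.208 m; argument = (9.49 − 16.0146)/8.208 = -0.7949.
C = C₀ × ½·erfc(-0.7949) = 21.0 × 0.8695 = 18.3 mg/L.

18.3 mg/L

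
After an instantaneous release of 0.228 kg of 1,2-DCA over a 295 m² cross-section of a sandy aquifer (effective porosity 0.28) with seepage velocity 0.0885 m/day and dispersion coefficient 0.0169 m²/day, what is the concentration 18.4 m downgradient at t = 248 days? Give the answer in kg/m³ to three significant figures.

0.000180 kg/m³

For an instantaneous plane source, C(x,t) = M/(n_e·A·√(4πDt)) · exp(−(x−vt)²/(4Dt)), with n_e·A the pore (flow) area.
Plume center vt = 0.0885 × 248 = 21.948 m, so the well at 18.4 m is 3.548 m upgradient of the peak.
√(4πDt) = 7.257 m, giving peak height M/(n_e·A·√(4πDt)) = 0.228/(0.28 × 295 × 7.257) = 0.0003804 kg/m³.
(x−vt)²/(4Dt) = (-3.548)²/(4 × 0.0169 × 248) = 0.7509; exp(−0.7509) = 0.4719.
C = 0.0003804 × 0.4719 = 0.000180 kg/m³.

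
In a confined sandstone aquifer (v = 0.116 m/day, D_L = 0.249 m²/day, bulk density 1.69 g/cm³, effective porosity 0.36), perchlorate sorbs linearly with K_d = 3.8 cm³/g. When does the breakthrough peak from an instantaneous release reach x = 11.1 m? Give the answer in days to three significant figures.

Retardation factor R = 1 + ρ_b·K_d/n = 1 + 1.69 × 3.8/0.36 = 18.84.
Sorption retards both mechanisms: v_R = v/R = 0.006157 m/day, D_R = D/R = 0.01322 m²/day.
Peak time from v_R²t² + 2D_R t − x² = 0: t = (√(D_R² + v_R²x²) − D_R)/v_R².
√(D_R² + v_R²x²) = √(0.01322² + 0.006157² × 11.1²) = 0.06961; v_R² = 3.791e-05.
t = (0.06961 − 0.01322)/3.791e-05 = 1490 days.

1490 days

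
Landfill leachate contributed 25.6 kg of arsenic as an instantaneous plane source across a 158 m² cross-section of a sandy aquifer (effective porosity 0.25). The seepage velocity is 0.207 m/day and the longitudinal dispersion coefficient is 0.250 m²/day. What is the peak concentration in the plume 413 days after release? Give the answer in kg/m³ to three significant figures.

The peak of an instantaneous 1D plume sits at x = vt; there the Gaussian factor is 1 and C_max = M/(n_e·A·√(4πDt)), where n_e·A is the pore area the mass is dissolved in.
√(4πDt) = √(4π × 0.250 × 413) = 36.02 m, so C_max = 25.6/(0.25 × 158 × 36.02) = 0.0180 kg/m³.

0.0180 kg/m³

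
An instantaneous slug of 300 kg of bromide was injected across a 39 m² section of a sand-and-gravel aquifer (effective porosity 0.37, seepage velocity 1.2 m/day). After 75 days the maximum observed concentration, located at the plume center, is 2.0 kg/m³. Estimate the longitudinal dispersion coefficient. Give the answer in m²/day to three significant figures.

At the plume center C_max = M/(n_e·A·√(4πDt)), so D = M²/(4πt·(n_e·A·C_max)²).
n_e·A·C_max = 0.37 × 39 × 2.0 = 28.86 kg/m.
D = 300²/(4π × 75 × 28.86²) = 0.115 m²/day.

0.115 m²/day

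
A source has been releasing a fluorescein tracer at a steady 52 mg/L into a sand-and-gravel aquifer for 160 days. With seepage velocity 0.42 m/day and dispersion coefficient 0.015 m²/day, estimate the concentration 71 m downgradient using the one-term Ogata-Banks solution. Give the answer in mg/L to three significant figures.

For a continuous step input, C/C₀ ≈ ½·erfc((x−vt)/(2√(Dt))).
vt = 0.42 × 160 = 67.2 m and 2√(Dt) = 2√(0.015 × 160) = 3.098 m.
Argument (x−vt)/(2√(Dt)) = (71 − 67.2)/3.098 = 1.227; ½·erfc(1.227) = 0.04135.
C = 52 × 0.04135 = 2.15 mg/L.

2.15 mg/L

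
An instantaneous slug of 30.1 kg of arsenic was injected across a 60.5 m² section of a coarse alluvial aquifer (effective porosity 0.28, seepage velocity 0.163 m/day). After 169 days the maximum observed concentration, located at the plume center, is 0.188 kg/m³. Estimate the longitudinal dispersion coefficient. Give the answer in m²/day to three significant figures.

0.0421 m²/day

At the plume center C_max = M/(n_e·A·√(4πDt)), so D = M²/(4πt·(n_e·A·C_max)²).
n_e·A·C_max = 0.28 × 60.5 × 0.188 = 3.185 kg/m.
D = 30.1²/(4π × 169 × 3.185²) = 0.0421 m²/day.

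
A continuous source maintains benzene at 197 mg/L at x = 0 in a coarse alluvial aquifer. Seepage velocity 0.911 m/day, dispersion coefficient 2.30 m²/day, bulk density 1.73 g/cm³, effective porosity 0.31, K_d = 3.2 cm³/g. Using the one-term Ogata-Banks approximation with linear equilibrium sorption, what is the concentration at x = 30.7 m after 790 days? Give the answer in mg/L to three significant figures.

Retardation factor R = 1 + ρ_b·K_d/n = 1 + 1.73 × 3.2/0.31 = 18.86.
Sorption retards both mechanisms: v_R = v/R = 0.04830 m/day, D_R = D/R = 0.1220 m²/day.
v_R·t = 0.04830 × 790 = 38.157 m; 2√(D_R t) = 19.63 m; argument = (30.7 − 38.157)/19.63 = -0.3799.
C = C₀ × ½·erfc(-0.3799) = 197 × 0.7045 = 139 mg/L.

139 mg/L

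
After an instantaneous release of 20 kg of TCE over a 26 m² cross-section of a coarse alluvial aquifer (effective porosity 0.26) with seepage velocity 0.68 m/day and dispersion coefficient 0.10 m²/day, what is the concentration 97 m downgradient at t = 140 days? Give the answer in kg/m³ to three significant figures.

For an instantaneous plane source, C(x,t) = M/(n_e·A·√(4πDt)) · exp(−(x−vt)²/(4Dt)), with n_e·A the pore (flow) area.
Plume center vt = 0.68 × 140 = 95.2 m, so the well at 97 m is 1.8 m downgradient of the peak.
√(4πDt) = 13.26 m, giving peak height M/(n_e·A·√(4πDt)) = 20/(0.26 × 26 × 13.26) = 0.2231 kg/m³.
(x−vt)²/(4Dt) = (1.8)²/(4 × 0.10 × 140) = 0.05786; exp(−0.05786) = 0.9438.
C = 0.2231 × 0.9438 = 0.211 kg/m³.

0.211 kg/m³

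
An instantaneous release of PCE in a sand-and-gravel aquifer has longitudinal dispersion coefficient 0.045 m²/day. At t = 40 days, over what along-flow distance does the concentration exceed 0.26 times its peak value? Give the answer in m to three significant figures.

The plume is Gaussian with σ = √(2Dt) = √(2 × 0.045 × 40) = 1.897 m.
C/C_peak = exp(−Δx²/(2σ²)) = 0.26 ⇒ Δx = σ·√(−2 ln 0.26) = 1.897 × 1.641 = 3.113 m.
Width = 2Δx = 6.23 m.

6.23 m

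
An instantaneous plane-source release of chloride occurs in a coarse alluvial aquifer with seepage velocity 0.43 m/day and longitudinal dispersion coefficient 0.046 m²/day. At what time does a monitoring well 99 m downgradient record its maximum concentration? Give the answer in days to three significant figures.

230 days

For the 1D instantaneous-source solution, setting ∂C/∂t = 0 at fixed x gives v²t² + 2Dt − x² = 0, so t = (√(D² + v²x²) − D)/v².
√(D² + v²x²) = √(0.046² + 0.43² × 99²) = 42.57; v² = 0.1849.
t = (42.57 − 0.046)/0.1849 = 230 days (vs. the pure-advection estimate x/v = 230 d).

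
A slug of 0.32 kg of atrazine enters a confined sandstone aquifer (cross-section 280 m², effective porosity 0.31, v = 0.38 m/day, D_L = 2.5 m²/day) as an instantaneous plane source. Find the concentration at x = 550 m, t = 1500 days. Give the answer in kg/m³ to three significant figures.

1.65e-05 kg/m³

For an instantaneous plane source, C(x,t) = M/(n_e·A·√(4πDt)) · exp(−(x−vt)²/(4Dt)), with n_e·A the pore (flow) area.
Plume center vt = 0.38 × 1500 = 570 m, so the well at 550 m is 20 m upgradient of the peak.
√(4πDt) = 217.1 m, giving peak height M/(n_e·A·√(4πDt)) = 0.32/(0.31 × 280 × 217.1) = 1.698e-05 kg/m³.
(x−vt)²/(4Dt) = (-20)²/(4 × 2.5 × 1500) = 0.02667; exp(−0.02667) = 0.9737.
C = 1.698e-05 × 0.9737 = 1.65e-05 kg/m³.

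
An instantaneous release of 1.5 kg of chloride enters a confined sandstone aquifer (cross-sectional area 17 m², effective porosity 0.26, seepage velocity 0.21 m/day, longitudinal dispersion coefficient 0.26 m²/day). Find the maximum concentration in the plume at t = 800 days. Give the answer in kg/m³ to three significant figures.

The peak of an instantaneous 1D plume sits at x = vt; there the Gaussian factor is 1 and C_max = M/(n_e·A·√(4πDt)), where n_e·A is the pore area the mass is dissolved in.
√(4πDt) = √(4π × 0.26 × 800) = 51.13 m, so C_max = 1.5/(0.26 × 17 × 51.13) = 0.00664 kg/m³.

0.00664 kg/m³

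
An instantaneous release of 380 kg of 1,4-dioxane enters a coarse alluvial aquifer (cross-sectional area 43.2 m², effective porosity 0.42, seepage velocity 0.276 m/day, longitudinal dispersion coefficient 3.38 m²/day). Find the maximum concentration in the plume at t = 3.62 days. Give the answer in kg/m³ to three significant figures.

1.69 kg/m³

The peak of an instantaneous 1D plume sits at x = vt; there the Gaussian factor is 1 and C_max = M/(n_e·A·√(4πDt)), where n_e·A is the pore area the mass is dissolved in.
√(4πDt) = √(4π × 3.38 × 3.62) = 12.40 m, so C_max = 380/(0.42 × 43.2 × 12.40) = 1.69 kg/m³.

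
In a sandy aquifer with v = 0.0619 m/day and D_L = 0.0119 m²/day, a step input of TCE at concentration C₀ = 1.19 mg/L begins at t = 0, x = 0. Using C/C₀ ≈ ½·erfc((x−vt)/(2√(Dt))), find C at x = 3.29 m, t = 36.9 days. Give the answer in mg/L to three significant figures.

0.168 mg/L

For a continuous step input, C/C₀ ≈ ½·erfc((x−vt)/(2√(Dt))).
vt = 0.0619 × 36.9 = 2.28411 m and 2√(Dt) = 2√(0.0119 × 36.9) = 1.325 m.
Argument (x−vt)/(2√(Dt)) = (3.29 − 2.28411)/1.325 = 0.7592; ½·erfc(0.7592) = 0.1415.
C = 1.19 × 0.1415 = 0.168 mg/L.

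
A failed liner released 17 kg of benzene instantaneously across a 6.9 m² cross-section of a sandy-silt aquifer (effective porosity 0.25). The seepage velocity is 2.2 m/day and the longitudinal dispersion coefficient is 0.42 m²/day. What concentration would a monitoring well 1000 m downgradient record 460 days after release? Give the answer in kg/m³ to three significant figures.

For an instantaneous plane source, C(x,t) = M/(n_e·A·√(4πDt)) · exp(−(x−vt)²/(4Dt)), with n_e·A the pore (flow) area.
Plume center vt = 2.2 × 460 = 1012 m, so the well at 1000 m is 12 m upgradient of the peak.
√(4πDt) = 49.27 m, giving peak height M/(n_e·A·√(4πDt)) = 17/(0.25 × 6.9 × 49.27) = 0.2000 kg/m³.
(x−vt)²/(4Dt) = (-12)²/(4 × 0.42 × 460) = 0.1863; exp(−0.1863) = 0.8300.
C = 0.2000 × 0.8300 = 0.166 kg/m³.

0.166 kg/m³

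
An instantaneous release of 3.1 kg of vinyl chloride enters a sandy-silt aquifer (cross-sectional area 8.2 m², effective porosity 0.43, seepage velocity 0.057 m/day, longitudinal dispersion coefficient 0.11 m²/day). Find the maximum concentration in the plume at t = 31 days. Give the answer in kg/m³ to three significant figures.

0.134 kg/m³

The peak of an instantaneous 1D plume sits at x = vt; there the Gaussian factor is 1 and C_max = M/(n_e·A·√(4πDt)), where n_e·A is the pore area the mass is dissolved in.
√(4πDt) = √(4π × 0.11 × 31) = 6.546 m, so C_max = 3.1/(0.43 × 8.2 × 6.546) = 0.134 kg/m³.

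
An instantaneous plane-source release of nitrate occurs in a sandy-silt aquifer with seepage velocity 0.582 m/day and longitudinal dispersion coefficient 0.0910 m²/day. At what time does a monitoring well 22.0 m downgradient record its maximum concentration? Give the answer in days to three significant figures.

For the 1D instantaneous-source solution, setting ∂C/∂t = 0 at fixed x gives v²t² + 2Dt − x² = 0, so t = (√(D² + v²x²) − D)/v².
√(D² + v²x²) = √(0.0910² + 0.582² × 22.0²) = 12.80; v² = 0.338724.
t = (12.80 − 0.0910)/0.338724 = 37.5 days (vs. the pure-advection estimate x/v = 37.8 d).

37.5 days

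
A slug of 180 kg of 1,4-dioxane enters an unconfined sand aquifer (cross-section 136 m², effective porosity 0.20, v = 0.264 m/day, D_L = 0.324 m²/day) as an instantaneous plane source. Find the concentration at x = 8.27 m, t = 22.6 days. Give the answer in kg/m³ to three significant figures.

For an instantaneous plane source, C(x,t) = M/(n_e·A·√(4πDt)) · exp(−(x−vt)²/(4Dt)), with n_e·A the pore (flow) area.
Plume center vt = 0.264 × 22.6 = 5.9664 m, so the well at 8.27 m is 2.3036 m downgradient of the peak.
√(4πDt) = 9.592 m, giving peak height M/(n_e·A·√(4πDt)) = 180/(0.20 × 136 × 9.592) = 0.6899 kg/m³.
(x−vt)²/(4Dt) = (2.3036)²/(4 × 0.324 × 22.6) = 0.1812; exp(−0.1812) = 0.8343.
C = 0.6899 × 0.8343 = 0.576 kg/m³.

0.576 kg/m³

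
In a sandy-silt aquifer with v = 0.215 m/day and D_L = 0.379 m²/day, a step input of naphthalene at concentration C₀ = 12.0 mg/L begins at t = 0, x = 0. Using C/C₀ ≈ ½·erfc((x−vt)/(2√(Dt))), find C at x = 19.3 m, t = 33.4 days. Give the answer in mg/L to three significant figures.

0.0961 mg/L

For a continuous step input, C/C₀ ≈ ½·erfc((x−vt)/(2√(Dt))).
vt = 0.215 × 33.4 = 7.181 m and 2√(Dt) = 2√(0.379 × 33.4) = 7.116 m.
Argument (x−vt)/(2√(Dt)) = (19.3 − 7.181)/7.116 = 1.703; ½·erfc(1.703) = 0.008011.
C = 12.0 × 0.008011 = 0.0961 mg/L.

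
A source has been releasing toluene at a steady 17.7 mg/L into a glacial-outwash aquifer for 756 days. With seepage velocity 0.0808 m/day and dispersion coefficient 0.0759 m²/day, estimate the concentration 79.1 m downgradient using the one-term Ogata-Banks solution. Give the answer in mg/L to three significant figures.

For a continuous step input, C/C₀ ≈ ½·erfc((x−vt)/(2√(Dt))).
vt = 0.0808 × 756 = 61.0848 m and 2√(Dt) = 2√(0.0759 × 756) = 15.15 m.
Argument (x−vt)/(2√(Dt)) = (79.1 − 61.0848)/15.15 = 1.189; ½·erfc(1.189) = 0.04633.
C = 17.7 × 0.04633 = 0.820 mg/L.

0.820 mg/L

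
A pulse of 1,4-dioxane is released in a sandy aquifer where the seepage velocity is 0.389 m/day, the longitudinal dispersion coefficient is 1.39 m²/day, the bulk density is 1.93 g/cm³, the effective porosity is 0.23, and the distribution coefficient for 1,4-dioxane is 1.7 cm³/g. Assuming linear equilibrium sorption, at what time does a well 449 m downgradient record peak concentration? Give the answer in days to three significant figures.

Retardation factor R = 1 + ρ_b·K_d/n = 1 + 1.93 × 1.7/0.23 = 15.27.
Sorption retards both mechanisms: v_R = v/R = 0.02547 m/day, D_R = D/R = 0.09103 m²/day.
Peak time from v_R²t² + 2D_R t − x² = 0: t = (√(D_R² + v_R²x²) − D_R)/v_R².
√(D_R² + v_R²x²) = √(0.09103² + 0.02547² × 449²) = 11.44; v_R² = 0.0006487.
t = (11.44 − 0.09103)/0.0006487 = 17500 days.

17500 days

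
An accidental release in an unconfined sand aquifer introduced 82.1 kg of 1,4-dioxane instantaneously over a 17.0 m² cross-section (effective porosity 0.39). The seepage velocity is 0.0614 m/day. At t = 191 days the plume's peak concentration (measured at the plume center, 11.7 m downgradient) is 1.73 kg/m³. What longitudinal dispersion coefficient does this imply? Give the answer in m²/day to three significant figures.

At the plume center C_max = M/(n_e·A·√(4πDt)), so D = M²/(4πt·(n_e·A·C_max)²).
n_e·A·C_max = 0.39 × 17.0 × 1.73 = 11.47 kg/m.
D = 82.1²/(4π × 191 × 11.47²) = 0.0213 m²/day.

0.0213 m²/day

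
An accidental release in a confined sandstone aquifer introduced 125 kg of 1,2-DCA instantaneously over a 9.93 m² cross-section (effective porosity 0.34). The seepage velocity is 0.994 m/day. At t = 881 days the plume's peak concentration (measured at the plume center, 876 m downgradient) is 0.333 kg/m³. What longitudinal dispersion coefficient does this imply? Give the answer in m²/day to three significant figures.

1.12 m²/day

At the plume center C_max = M/(n_e·A·√(4πDt)), so D = M²/(4πt·(n_e·A·C_max)²).
n_e·A·C_max = 0.34 × 9.93 × 0.333 = 1.124 kg/m.
D = 125²/(4π × 881 × 1.124²) = 1.12 m²/day.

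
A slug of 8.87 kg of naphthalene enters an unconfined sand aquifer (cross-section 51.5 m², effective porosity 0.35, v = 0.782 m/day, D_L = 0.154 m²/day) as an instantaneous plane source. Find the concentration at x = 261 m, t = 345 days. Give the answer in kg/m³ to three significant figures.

0.0132 kg/m³

For an instantaneous plane source, C(x,t) = M/(n_e·A·√(4πDt)) · exp(−(x−vt)²/(4Dt)), with n_e·A the pore (flow) area.
Plume center vt = 0.782 × 345 = 269.79 m, so the well at 261 m is 8.79 m upgradient of the peak.
√(4πDt) = 25.84 m, giving peak height M/(n_e·A·√(4πDt)) = 8.87/(0.35 × 51.5 × 25.84) = 0.01904 kg/m³.
(x−vt)²/(4Dt) = (-8.79)²/(4 × 0.154 × 345) = 0.3636; exp(−0.3636) = 0.6952.
C = 0.01904 × 0.6952 = 0.0132 kg/m³.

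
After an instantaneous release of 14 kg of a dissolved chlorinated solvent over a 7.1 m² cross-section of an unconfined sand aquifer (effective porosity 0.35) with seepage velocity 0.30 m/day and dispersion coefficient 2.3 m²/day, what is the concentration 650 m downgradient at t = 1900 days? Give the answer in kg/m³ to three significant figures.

0.0167 kg/m³

For an instantaneous plane source, C(x,t) = M/(n_e·A·√(4πDt)) · exp(−(x−vt)²/(4Dt)), with n_e·A the pore (flow) area.
Plume center vt = 0.30 × 1900 = 570 m, so the well at 650 m is 80 m downgradient of the peak.
√(4πDt) = 234.3 m, giving peak height M/(n_e·A·√(4πDt)) = 14/(0.35 × 7.1 × 234.3) = 0.02405 kg/m³.
(x−vt)²/(4Dt) = (80)²/(4 × 2.3 × 1900) = 0.3661; exp(−0.3661) = 0.6934.
C = 0.02405 × 0.6934 = 0.0167 kg/m³.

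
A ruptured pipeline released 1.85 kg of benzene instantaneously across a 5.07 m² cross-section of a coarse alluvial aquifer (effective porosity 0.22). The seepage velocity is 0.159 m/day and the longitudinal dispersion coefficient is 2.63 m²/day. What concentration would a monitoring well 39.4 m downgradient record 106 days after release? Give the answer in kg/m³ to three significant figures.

For an instantaneous plane source, C(x,t) = M/(n_e·A·√(4πDt)) · exp(−(x−vt)²/(4Dt)), with n_e·A the pore (flow) area.
Plume center vt = 0.159 × 106 = 16.854 m, so the well at 39.4 m is 22.546 m downgradient of the peak.
√(4πDt) = 59.19 m, giving peak height M/(n_e·A·√(4πDt)) = 1.85/(0.22 × 5.07 × 59.19) = 0.02802 kg/m³.
(x−vt)²/(4Dt) = (22.546)²/(4 × 2.63 × 106) = 0.4558; exp(−0.4558) = 0.6339.
C = 0.02802 × 0.6339 = 0.0178 kg/m³.

0.0178 kg/m³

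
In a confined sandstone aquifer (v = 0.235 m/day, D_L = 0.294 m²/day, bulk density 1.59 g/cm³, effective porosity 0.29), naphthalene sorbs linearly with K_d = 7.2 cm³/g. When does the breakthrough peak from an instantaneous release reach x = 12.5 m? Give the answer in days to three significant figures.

Retardation factor R = 1 + ρ_b·K_d/n = 1 + 1.59 × 7.2/0.29 = 40.48.
Sorption retards both mechanisms: v_R = v/R = 0.005805 m/day, D_R = D/R = 0.007263 m²/day.
Peak time from v_R²t² + 2D_R t − x² = 0: t = (√(D_R² + v_R²x²) − D_R)/v_R².
√(D_R² + v_R²x²) = √(0.007263² + 0.005805² × 12.5²) = 0.07293; v_R² = 3.370e-05.
t = (0.07293 − 0.007263)/3.370e-05 = 1950 days.

1950 days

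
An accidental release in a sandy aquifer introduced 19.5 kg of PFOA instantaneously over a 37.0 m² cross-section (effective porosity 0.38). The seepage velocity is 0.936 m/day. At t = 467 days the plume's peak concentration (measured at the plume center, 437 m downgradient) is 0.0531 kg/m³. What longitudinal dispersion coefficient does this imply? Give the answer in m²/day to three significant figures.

0.116 m²/day

At the plume center C_max = M/(n_e·A·√(4πDt)), so D = M²/(4πt·(n_e·A·C_max)²).
n_e·A·C_max = 0.38 × 37.0 × 0.0531 = 0.7466 kg/m.
D = 19.5²/(4π × 467 × 0.7466²) = 0.116 m²/day.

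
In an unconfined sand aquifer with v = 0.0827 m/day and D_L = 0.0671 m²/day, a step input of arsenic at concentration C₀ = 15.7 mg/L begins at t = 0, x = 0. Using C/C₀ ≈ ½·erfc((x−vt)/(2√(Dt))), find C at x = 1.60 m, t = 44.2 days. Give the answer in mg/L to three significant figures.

12.6 mg/L

For a continuous step input, C/C₀ ≈ ½·erfc((x−vt)/(2√(Dt))).
vt = 0.0827 × 44.2 = 3.65534 m and 2√(Dt) = 2√(0.0671 × 44.2) = 3.444 m.
Argument (x−vt)/(2√(Dt)) = (1.60 − 3.65534)/3.444 = -0.5968; ½·erfc(-0.5968) = 0.8007.
C = 15.7 × 0.8007 = 12.6 mg/L.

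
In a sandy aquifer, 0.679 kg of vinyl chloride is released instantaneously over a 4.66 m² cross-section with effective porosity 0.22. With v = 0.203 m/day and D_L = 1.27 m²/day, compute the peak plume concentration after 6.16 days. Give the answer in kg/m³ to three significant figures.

0.0668 kg/m³

The peak of an instantaneous 1D plume sits at x = vt; there the Gaussian factor is 1 and C_max = M/(n_e·A·√(4πDt)), where n_e·A is the pore area the mass is dissolved in.
√(4πDt) = √(4π × 1.27 × 6.16) = 9.915 m, so C_max = 0.679/(0.22 × 4.66 × 9.915) = 0.0668 kg/m³.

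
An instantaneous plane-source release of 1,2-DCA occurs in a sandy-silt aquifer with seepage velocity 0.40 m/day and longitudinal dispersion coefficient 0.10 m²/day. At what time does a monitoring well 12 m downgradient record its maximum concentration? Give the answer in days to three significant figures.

For the 1D instantaneous-source solution, setting ∂C/∂t = 0 at fixed x gives v²t² + 2Dt − x² = 0, so t = (√(D² + v²x²) − D)/v².
√(D² + v²x²) = √(0.10² + 0.40² × 12²) = 4.801; v² = 0.16.
t = (4.801 − 0.10)/0.16 = 29.4 days (vs. the pure-advection estimate x/v = 30.0 d).

29.4 days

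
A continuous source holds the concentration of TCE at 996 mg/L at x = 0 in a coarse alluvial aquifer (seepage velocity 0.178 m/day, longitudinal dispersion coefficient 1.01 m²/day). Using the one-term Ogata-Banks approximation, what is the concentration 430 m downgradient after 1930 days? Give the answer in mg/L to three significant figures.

For a continuous step input, C/C₀ ≈ ½·erfc((x−vt)/(2√(Dt))).
vt = 0.178 × 1930 = 343.54 m and 2√(Dt) = 2√(1.01 × 1930) = 88.30 m.
Argument (x−vt)/(2√(Dt)) = (430 − 343.54)/88.30 = 0.9792; ½·erfc(0.9792) = 0.08306.
C = 996 × 0.08306 = 82.7 mg/L.

82.7 mg/L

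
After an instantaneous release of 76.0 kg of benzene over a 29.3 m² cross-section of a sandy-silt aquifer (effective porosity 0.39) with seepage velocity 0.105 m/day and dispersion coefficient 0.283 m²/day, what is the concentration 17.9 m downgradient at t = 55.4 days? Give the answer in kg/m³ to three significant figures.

0.0462 kg/m³

For an instantaneous plane source, C(x,t) = M/(n_e·A·√(4πDt)) · exp(−(x−vt)²/(4Dt)), with n_e·A the pore (flow) area.
Plume center vt = 0.105 × 55.4 = 5.817 m, so the well at 17.9 m is 12.083 m downgradient of the peak.
√(4πDt) = 14.04 m, giving peak height M/(n_e·A·√(4πDt)) = 76.0/(0.39 × 29.3 × 14.04) = 0.4737 kg/m³.
(x−vt)²/(4Dt) = (12.083)²/(4 × 0.283 × 55.4) = 2.328; exp(−2.328) = 0.09749.
C = 0.4737 × 0.09749 = 0.0462 kg/m³.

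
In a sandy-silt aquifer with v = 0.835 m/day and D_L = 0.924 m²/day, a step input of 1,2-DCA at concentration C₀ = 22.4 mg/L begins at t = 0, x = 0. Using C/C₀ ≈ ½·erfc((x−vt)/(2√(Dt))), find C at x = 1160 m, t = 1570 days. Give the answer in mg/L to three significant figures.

22.3 mg/L

For a continuous step input, C/C₀ ≈ ½·erfc((x−vt)/(2√(Dt))).
vt = 0.835 × 1570 = 1310.95 m and 2√(Dt) = 2√(0.924 × 1570) = 76.18 m.
Argument (x−vt)/(2√(Dt)) = (1160 − 1310.95)/76.18 = -1.981; ½·erfc(-1.981) = 0.9975.
C = 22.4 × 0.9975 = 22.3 mg/L.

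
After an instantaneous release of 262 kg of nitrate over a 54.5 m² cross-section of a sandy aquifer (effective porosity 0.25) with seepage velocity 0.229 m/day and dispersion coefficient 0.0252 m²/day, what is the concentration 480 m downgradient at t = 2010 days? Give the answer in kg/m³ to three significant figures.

For an instantaneous plane source, C(x,t) = M/(n_e·A·√(4πDt)) · exp(−(x−vt)²/(4Dt)), with n_e·A the pore (flow) area.
Plume center vt = 0.229 × 2010 = 460.29 m, so the well at 480 m is 19.71 m downgradient of the peak.
√(4πDt) = 25.23 m, giving peak height M/(n_e·A·√(4πDt)) = 262/(0.25 × 54.5 × 25.23) = 0.7622 kg/m³.
(x−vt)²/(4Dt) = (19.71)²/(4 × 0.0252 × 2010) = 1.917; exp(−1.917) = 0.1470.
C = 0.7622 × 0.1470 = 0.112 kg/m³.

0.112 kg/m³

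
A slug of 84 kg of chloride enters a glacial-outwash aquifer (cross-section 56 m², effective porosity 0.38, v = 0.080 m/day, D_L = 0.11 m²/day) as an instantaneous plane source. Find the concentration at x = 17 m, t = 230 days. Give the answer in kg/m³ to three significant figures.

For an instantaneous plane source, C(x,t) = M/(n_e·A·√(4πDt)) · exp(−(x−vt)²/(4Dt)), with n_e·A the pore (flow) area.
Plume center vt = 0.080 × 230 = 18.4 m, so the well at 17 m is 1.4 m upgradient of the peak.
√(4πDt) = 17.83 m, giving peak height M/(n_e·A·√(4πDt)) = 84/(0.38 × 56 × 17.83) = 0.2214 kg/m³.
(x−vt)²/(4Dt) = (-1.4)²/(4 × 0.11 × 230) = 0.01937; exp(−0.01937) = 0.9808.
C = 0.2214 × 0.9808 = 0.217 kg/m³.

0.217 kg/m³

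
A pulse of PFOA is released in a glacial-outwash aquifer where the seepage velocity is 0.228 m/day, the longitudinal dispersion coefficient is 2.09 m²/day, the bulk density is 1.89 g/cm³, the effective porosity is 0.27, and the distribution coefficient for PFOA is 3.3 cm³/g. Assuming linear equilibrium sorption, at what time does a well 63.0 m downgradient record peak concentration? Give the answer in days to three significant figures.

5760 days

Retardation factor R = 1 + ρ_b·K_d/n = 1 + 1.89 × 3.3/0.27 = 24.10.
Sorption retards both mechanisms: v_R = v/R = 0.009461 m/day, D_R = D/R = 0.08672 m²/day.
Peak time from v_R²t² + 2D_R t − x² = 0: t = (√(D_R² + v_R²x²) − D_R)/v_R².
√(D_R² + v_R²x²) = √(0.08672² + 0.009461² × 63.0²) = 0.6023; v_R² = 8.951e-05.
t = (0.6023 − 0.08672)/8.951e-05 = 5760 days.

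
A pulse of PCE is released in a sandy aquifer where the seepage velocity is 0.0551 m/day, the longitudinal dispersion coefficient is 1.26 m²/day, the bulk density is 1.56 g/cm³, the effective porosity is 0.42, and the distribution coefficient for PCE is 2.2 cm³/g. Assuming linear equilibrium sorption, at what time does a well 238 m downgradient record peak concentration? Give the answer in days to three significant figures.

36000 days

Retardation factor R = 1 + ρ_b·K_d/n = 1 + 1.56 × 2.2/0.42 = 9.171.
Sorption retards both mechanisms: v_R = v/R = 0.006008 m/day, D_R = D/R = 0.1374 m²/day.
Peak time from v_R²t² + 2D_R t − x² = 0: t = (√(D_R² + v_R²x²) − D_R)/v_R².
√(D_R² + v_R²x²) = √(0.1374² + 0.006008² × 238²) = 1.436; v_R² = 3.610e-05.
t = (1.436 − 0.1374)/3.610e-05 = 36000 days.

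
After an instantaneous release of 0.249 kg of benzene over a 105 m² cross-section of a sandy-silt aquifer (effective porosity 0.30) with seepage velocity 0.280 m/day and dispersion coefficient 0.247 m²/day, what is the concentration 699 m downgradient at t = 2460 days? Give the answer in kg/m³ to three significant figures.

For an instantaneous plane source, C(x,t) = M/(n_e·A·√(4πDt)) · exp(−(x−vt)²/(4Dt)), with n_e·A the pore (flow) area.
Plume center vt = 0.280 × 2460 = 688.8 m, so the well at 699 m is 10.2 m downgradient of the peak.
√(4πDt) = 87.38 m, giving peak height M/(n_e·A·√(4πDt)) = 0.249/(0.30 × 105 × 87.38) = 9.046e-05 kg/m³.
(x−vt)²/(4Dt) = (10.2)²/(4 × 0.247 × 2460) = 0.04281; exp(−0.04281) = 0.9581.
C = 9.046e-05 × 0.9581 = 8.67e-05 kg/m³.

8.67e-05 kg/m³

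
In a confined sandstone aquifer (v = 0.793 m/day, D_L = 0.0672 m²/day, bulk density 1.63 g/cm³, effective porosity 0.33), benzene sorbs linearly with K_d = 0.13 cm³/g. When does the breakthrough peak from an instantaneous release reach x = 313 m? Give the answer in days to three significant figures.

648 days

Retardation factor R = 1 + ρ_b·K_d/n = 1 + 1.63 × 0.13/0.33 = 1.642.
Sorption retards both mechanisms: v_R = v/R = 0.4829 m/day, D_R = D/R = 0.04093 m²/day.
Peak time from v_R²t² + 2D_R t − x² = 0: t = (√(D_R² + v_R²x²) − D_R)/v_R².
√(D_R² + v_R²x²) = √(0.04093² + 0.4829² × 313²) = 151.1; v_R² = 0.2332.
t = (151.1 − 0.04093)/0.2332 = 648 days.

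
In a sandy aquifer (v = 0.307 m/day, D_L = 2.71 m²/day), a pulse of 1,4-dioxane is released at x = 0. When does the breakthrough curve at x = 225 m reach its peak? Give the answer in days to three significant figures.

For the 1D instantaneous-source solution, setting ∂C/∂t = 0 at fixed x gives v²t² + 2Dt − x² = 0, so t = (√(D² + v²x²) − D)/v².
√(D² + v²x²) = √(2.71² + 0.307² × 225²) = 69.13; v² = 0.094249.
t = (69.13 − 2.71)/0.094249 = 705 days (vs. the pure-advection estimate x/v = 733 d).

705 days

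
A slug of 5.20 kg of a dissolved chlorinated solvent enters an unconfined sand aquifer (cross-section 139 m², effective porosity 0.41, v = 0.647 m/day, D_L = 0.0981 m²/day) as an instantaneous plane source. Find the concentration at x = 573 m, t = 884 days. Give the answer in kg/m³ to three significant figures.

For an instantaneous plane source, C(x,t) = M/(n_e·A·√(4πDt)) · exp(−(x−vt)²/(4Dt)), with n_e·A the pore (flow) area.
Plume center vt = 0.647 × 884 = 571.948 m, so the well at 573 m is 1.052 m downgradient of the peak.
√(4πDt) = 33.01 m, giving peak height M/(n_e·A·√(4πDt)) = 5.20/(0.41 × 139 × 33.01) = 0.002764 kg/m³.
(x−vt)²/(4Dt) = (1.052)²/(4 × 0.0981 × 884) = 0.003190; exp(−0.003190) = 0.9968.
C = 0.002764 × 0.9968 = 0.00276 kg/m³.

0.00276 kg/m³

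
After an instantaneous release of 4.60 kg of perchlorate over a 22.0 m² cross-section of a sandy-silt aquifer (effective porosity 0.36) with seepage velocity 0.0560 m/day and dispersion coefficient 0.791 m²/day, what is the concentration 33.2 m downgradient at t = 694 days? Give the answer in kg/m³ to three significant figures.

0.00689 kg/m³

For an instantaneous plane source, C(x,t) = M/(n_e·A·√(4πDt)) · exp(−(x−vt)²/(4Dt)), with n_e·A the pore (flow) area.
Plume center vt = 0.0560 × 694 = 38.864 m, so the well at 33.2 m is 5.664 m upgradient of the peak.
√(4πDt) = 83.06 m, giving peak height M/(n_e·A·√(4πDt)) = 4.60/(0.36 × 22.0 × 83.06) = 0.006993 kg/m³.
(x−vt)²/(4Dt) = (-5.664)²/(4 × 0.791 × 694) = 0.01461; exp(−0.01461) = 0.9855.
C = 0.006993 × 0.9855 = 0.00689 kg/m³.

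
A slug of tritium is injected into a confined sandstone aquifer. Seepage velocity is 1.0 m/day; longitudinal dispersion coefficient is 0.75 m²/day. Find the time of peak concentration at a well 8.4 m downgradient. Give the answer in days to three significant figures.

For the 1D instantaneous-source solution, setting ∂C/∂t = 0 at fixed x gives v²t² + 2Dt − x² = 0, so t = (√(D² + v²x²) − D)/v².
√(D² + v²x²) = √(0.75² + 1.0² × 8.4²) = 8.433; v² = 1.
t = (8.433 − 0.75)/1 = 7.68 days (vs. the pure-advection estimate x/v = 8.40 d).

7.68 days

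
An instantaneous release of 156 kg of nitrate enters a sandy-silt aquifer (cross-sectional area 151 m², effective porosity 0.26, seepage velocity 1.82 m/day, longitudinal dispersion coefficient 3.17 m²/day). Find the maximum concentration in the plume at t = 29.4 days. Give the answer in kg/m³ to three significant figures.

The peak of an instantaneous 1D plume sits at x = vt; there the Gaussian factor is 1 and C_max = M/(n_e·A·√(4πDt)), where n_e·A is the pore area the mass is dissolved in.
√(4πDt) = √(4π × 3.17 × 29.4) = 34.22 m, so C_max = 156/(0.26 × 151 × 34.22) = 0.116 kg/m³.

0.116 kg/m³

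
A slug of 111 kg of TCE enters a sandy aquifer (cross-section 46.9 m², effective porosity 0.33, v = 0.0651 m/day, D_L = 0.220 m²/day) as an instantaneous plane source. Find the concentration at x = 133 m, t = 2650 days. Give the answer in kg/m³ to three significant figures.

0.0429 kg/m³

For an instantaneous plane source, C(x,t) = M/(n_e·A·√(4πDt)) · exp(−(x−vt)²/(4Dt)), with n_e·A the pore (flow) area.
Plume center vt = 0.0651 × 2650 = 172.515 m, so the well at 133 m is 39.515 m upgradient of the peak.
√(4πDt) = 85.59 m, giving peak height M/(n_e·A·√(4πDt)) = 111/(0.33 × 46.9 × 85.59) = 0.08379 kg/m³.
(x−vt)²/(4Dt) = (-39.515)²/(4 × 0.220 × 2650) = 0.6696; exp(−0.6696) = 0.5119.
C = 0.08379 × 0.5119 = 0.0429 kg/m³.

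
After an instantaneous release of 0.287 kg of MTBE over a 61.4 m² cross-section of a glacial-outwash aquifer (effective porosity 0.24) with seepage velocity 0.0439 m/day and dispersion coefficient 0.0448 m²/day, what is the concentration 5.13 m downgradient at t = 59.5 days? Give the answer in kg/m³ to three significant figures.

For an instantaneous plane source, C(x,t) = M/(n_e·A·√(4πDt)) · exp(−(x−vt)²/(4Dt)), with n_e·A the pore (flow) area.
Plume center vt = 0.0439 × 59.5 = 2.61205 m, so the well at 5.13 m is 2.51795 m downgradient of the peak.
√(4πDt) = 5.788 m, giving peak height M/(n_e·A·√(4πDt)) = 0.287/(0.24 × 61.4 × 5.788) = 0.003365 kg/m³.
(x−vt)²/(4Dt) = (2.51795)²/(4 × 0.0448 × 59.5) = 0.5946; exp(−0.5946) = 0.5518.
C = 0.003365 × 0.5518 = 0.00186 kg/m³.

0.00186 kg/m³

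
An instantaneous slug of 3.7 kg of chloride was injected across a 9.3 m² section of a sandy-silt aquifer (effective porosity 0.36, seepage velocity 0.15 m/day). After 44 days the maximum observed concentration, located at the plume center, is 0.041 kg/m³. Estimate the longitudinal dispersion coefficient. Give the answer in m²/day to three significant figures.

1.31 m²/day

At the plume center C_max = M/(n_e·A·√(4πDt)), so D = M²/(4πt·(n_e·A·C_max)²).
n_e·A·C_max = 0.36 × 9.3 × 0.041 = 0.1373 kg/m.
D = 3.7²/(4π × 44 × 0.1373²) = 1.31 m²/day.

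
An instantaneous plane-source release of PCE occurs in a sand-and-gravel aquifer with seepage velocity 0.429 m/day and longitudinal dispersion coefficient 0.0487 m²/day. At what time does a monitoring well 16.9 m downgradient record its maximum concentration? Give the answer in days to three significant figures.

39.1 days

For the 1D instantaneous-source solution, setting ∂C/∂t = 0 at fixed x gives v²t² + 2Dt − x² = 0, so t = (√(D² + v²x²) − D)/v².
√(D² + v²x²) = √(0.0487² + 0.429² × 16.9²) = 7.250; v² = 0.184041.
t = (7.250 − 0.0487)/0.184041 = 39.1 days (vs. the pure-advection estimate x/v = 39.4 d).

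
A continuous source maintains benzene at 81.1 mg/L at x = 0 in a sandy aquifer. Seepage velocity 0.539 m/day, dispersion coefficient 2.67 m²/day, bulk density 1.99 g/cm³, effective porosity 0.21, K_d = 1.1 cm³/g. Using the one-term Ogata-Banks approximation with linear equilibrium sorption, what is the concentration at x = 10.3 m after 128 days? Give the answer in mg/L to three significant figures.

Retardation factor R = 1 + ρ_b·K_d/n = 1 + 1.99 × 1.1/0.21 = 11.42.
Sorption retards both mechanisms: v_R = v/R = 0.04720 m/day, D_R = D/R = 0.2338 m²/day.
v_R·t = 0.04720 × 128 = 6.0416 m; 2√(D_R t) = 10.94 m; argument = (10.3 − 6.0416)/10.94 = 0.3893.
C = C₀ × ½·erfc(0.3893) = 81.1 × 0.2910 = 23.6 mg/L.

23.6 mg/L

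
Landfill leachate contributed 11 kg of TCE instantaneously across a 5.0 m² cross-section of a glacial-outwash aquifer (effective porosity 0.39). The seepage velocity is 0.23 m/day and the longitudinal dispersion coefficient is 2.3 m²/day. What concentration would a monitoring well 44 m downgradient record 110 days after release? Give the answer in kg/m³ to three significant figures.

For an instantaneous plane source, C(x,t) = M/(n_e·A·√(4πDt)) · exp(−(x−vt)²/(4Dt)), with n_e·A the pore (flow) area.
Plume center vt = 0.23 × 110 = 25.3 m, so the well at 44 m is 18.7 m downgradient of the peak.
√(4πDt) = 56.39 m, giving peak height M/(n_e·A·√(4πDt)) = 11/(0.39 × 5.0 × 56.39) = 0.1000 kg/m³.
(x−vt)²/(4Dt) = (18.7)²/(4 × 2.3 × 110) = 0.3455; exp(−0.3455) = 0.7079.
C = 0.1000 × 0.7079 = 0.0708 kg/m³.

0.0708 kg/m³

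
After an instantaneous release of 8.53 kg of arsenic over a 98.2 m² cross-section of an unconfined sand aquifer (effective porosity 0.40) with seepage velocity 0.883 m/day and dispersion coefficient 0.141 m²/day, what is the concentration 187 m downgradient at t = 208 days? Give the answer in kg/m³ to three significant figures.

For an instantaneous plane source, C(x,t) = M/(n_e·A·√(4πDt)) · exp(−(x−vt)²/(4Dt)), with n_e·A the pore (flow) area.
Plume center vt = 0.883 × 208 = 183.664 m, so the well at 187 m is 3.336 m downgradient of the peak.
√(4πDt) = 19.20 m, giving peak height M/(n_e·A·√(4πDt)) = 8.53/(0.40 × 98.2 × 19.20) = 0.01131 kg/m³.
(x−vt)²/(4Dt) = (3.336)²/(4 × 0.141 × 208) = 0.09487; exp(−0.09487) = 0.9095.
C = 0.01131 × 0.9095 = 0.0103 kg/m³.

0.0103 kg/m³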